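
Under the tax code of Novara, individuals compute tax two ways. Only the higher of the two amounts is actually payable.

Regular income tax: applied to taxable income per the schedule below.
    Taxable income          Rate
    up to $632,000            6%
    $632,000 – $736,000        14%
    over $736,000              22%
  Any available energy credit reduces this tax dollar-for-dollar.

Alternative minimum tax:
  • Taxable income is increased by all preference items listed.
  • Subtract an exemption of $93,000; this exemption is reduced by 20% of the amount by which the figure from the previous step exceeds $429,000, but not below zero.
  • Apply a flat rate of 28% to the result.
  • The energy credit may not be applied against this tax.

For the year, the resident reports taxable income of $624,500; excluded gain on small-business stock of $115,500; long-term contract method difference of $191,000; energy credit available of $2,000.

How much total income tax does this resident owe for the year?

Regular income tax:
  $624,500 × 6% = $37,470
  Less energy credit $2,000 → $35,470

Alternative minimum tax:
  Adjusted income: $624,500 + $115,500 + $191,000 = $931,000
  Exemption: 20% × ($931,000 − $429,000) = $100,400 ≥ $93,000, so the exemption is fully phased out
  Base: $931,000 − $0 = $931,000
  $931,000 × 28% = $260,680

$260,680 > $35,470, so the alternative minimum tax is the binding amount.

$260,680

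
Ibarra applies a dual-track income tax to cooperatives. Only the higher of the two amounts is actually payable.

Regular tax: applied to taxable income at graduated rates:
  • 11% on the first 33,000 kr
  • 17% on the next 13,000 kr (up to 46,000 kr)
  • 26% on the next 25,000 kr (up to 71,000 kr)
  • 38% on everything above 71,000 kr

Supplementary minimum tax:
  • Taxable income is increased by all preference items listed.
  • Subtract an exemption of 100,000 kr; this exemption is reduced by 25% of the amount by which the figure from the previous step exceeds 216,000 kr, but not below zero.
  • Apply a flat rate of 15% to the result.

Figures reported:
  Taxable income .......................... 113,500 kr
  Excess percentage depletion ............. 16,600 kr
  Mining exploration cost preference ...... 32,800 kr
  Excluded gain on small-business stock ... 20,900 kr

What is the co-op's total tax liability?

28,490 kr

Supplementary minimum tax:
  Adjusted income: 113,500 kr + 16,600 kr + 32,800 kr + 20,900 kr = 183,800 kr
  Exemption: 183,800 kr ≤ 216,000 kr, so full 100,000 kr applies
  Base: 183,800 kr − 100,000 kr = 83,800 kr
  83,800 kr × 15% = 12,570 kr

Regular tax:
  33,000 kr × 11% = 3,630 kr
  13,000 kr × 17% = 2,210 kr
  25,000 kr × 26% = 6,500 kr
  42,500 kr × 38% = 16,150 kr
  → 28,490 kr

28,490 kr > 12,570 kr, so the regular tax governs.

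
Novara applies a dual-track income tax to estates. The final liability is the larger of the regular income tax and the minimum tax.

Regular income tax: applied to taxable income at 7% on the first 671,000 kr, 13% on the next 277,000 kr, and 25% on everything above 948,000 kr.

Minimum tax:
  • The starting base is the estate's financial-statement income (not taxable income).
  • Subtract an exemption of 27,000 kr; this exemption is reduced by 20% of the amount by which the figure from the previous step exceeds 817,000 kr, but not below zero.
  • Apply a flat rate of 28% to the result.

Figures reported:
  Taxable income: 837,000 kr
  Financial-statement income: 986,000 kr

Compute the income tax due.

276,080 kr

Minimum tax:
  Base (financial-statement income): 986,000 kr
  Exemption: 20% × (986,000 kr − 817,000 kr) = 33,800 kr ≥ 27,000 kr, so the exemption is fully phased out
  Base: 986,000 kr − 0 kr = 986,000 kr
  986,000 kr × 28% = 276,080 kr

Regular income tax:
  671,000 kr × 7% = 46,970 kr
  166,000 kr × 13% = 21,580 kr
  → 68,550 kr

276,080 kr > 68,550 kr, so the minimum tax is the binding amount.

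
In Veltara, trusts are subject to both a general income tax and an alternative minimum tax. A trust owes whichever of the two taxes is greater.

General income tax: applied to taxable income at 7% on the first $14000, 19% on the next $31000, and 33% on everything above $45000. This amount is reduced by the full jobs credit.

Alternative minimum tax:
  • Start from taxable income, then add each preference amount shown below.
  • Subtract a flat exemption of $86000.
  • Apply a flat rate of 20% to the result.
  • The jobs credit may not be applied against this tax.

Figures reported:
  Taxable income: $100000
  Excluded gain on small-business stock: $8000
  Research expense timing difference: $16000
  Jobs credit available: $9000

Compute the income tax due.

General income tax:
  $14000 × 7% = $980
  $31000 × 19% = $5890
  $55000 × 33% = $18150
  → $25020
  Less jobs credit $9000 → $16020

Alternative minimum tax:
  Adjusted income: $100000 + $8000 + $16000 = $124000
  Less exemption $86000 → base $38000
  $38000 × 20% = $7600

$16020 > $7600, so the general income tax governs.

$16020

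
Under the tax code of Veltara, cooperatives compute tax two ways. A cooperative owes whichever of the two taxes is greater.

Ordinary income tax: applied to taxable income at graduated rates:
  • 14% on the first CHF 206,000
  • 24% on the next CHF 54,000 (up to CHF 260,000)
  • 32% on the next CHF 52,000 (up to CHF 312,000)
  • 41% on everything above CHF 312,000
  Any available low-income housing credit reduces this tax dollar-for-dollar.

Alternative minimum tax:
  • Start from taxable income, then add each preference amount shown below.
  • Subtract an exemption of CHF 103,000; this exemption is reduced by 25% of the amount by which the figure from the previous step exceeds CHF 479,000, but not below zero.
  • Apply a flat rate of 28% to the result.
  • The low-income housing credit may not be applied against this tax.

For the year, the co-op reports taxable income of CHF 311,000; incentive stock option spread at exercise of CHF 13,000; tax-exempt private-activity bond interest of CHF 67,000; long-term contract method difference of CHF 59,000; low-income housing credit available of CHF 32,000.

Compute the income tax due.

CHF 97,160

Alternative minimum tax:
  Adjusted income: CHF 311,000 + CHF 13,000 + CHF 67,000 + CHF 59,000 = CHF 450,000
  Exemption: CHF 450,000 ≤ CHF 479,000, so full CHF 103,000 applies
  Base: CHF 450,000 − CHF 103,000 = CHF 347,000
  CHF 347,000 × 28% = CHF 97,160

Ordinary income tax:
  CHF 206,000 × 14% = CHF 28,840
  CHF 54,000 × 24% = CHF 12,960
  CHF 51,000 × 32% = CHF 16,320
  → CHF 58,120
  Less low-income housing credit CHF 32,000 → CHF 26,120

CHF 97,160 > CHF 26,120, so the alternative minimum tax is the binding amount.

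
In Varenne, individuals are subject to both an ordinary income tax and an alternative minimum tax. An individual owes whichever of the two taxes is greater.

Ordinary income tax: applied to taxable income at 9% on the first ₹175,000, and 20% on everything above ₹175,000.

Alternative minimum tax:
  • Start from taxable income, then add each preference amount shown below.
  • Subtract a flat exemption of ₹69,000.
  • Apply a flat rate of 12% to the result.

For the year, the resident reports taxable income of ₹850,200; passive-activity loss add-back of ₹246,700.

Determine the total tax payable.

₹150,790

Ordinary income tax:
  ₹175,000 × 9% = ₹15,750
  ₹675,200 × 20% = ₹135,040
  → ₹150,790

Alternative minimum tax:
  Adjusted income: ₹850,200 + ₹246,700 = ₹1,096,900
  Less exemption ₹69,000 → base ₹1,027,900
  ₹1,027,900 × 12% = ₹123,348

₹150,790 > ₹123,348, so the ordinary income tax governs.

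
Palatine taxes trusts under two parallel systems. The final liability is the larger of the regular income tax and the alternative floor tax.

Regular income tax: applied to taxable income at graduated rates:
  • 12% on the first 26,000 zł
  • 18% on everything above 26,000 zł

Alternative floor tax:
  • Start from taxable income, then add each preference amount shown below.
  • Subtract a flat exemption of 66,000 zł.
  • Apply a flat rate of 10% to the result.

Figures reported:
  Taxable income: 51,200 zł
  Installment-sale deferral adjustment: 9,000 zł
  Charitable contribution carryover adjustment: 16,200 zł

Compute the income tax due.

Regular income tax:
  26,000 zł × 12% = 3,120 zł
  25,200 zł × 18% = 4,536 zł
  → 7,656 zł

Alternative floor tax:
  Adjusted income: 51,200 zł + 9,000 zł + 16,200 zł = 76,400 zł
  Less exemption 66,000 zł → base 10,400 zł
  10,400 zł × 10% = 1,040 zł

7,656 zł > 1,040 zł, so the regular income tax governs.

7,656 zł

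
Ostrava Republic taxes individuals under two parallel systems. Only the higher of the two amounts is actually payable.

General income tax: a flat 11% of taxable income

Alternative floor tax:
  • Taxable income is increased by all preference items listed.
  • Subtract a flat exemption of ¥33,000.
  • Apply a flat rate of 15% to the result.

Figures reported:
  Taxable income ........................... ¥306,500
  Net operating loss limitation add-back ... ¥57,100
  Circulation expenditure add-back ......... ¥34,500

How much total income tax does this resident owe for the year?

Alternative floor tax:
  Adjusted income: ¥306,500 + ¥57,100 + ¥34,500 = ¥398,100
  Less exemption ¥33,000 → base ¥365,100
  ¥365,100 × 15% = ¥54,765

General income tax:
  ¥306,500 × 11% = ¥33,715

¥54,765 > ¥33,715, so the alternative floor tax is the binding amount.

¥54,765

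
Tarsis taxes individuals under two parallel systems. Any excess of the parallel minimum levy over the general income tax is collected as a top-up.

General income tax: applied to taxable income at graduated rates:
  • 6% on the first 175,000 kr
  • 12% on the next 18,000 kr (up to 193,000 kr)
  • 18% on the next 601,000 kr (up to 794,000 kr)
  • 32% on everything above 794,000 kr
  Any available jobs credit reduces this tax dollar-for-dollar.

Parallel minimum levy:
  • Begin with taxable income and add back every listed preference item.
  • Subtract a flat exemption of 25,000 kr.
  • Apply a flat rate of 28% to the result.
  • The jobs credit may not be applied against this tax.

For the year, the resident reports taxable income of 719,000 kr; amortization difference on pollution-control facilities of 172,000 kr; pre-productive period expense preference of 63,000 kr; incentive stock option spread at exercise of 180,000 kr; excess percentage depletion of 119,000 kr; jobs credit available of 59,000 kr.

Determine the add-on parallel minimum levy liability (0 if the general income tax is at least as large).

General income tax:
  175,000 kr × 6% = 10,500 kr
  18,000 kr × 12% = 2,160 kr
  526,000 kr × 18% = 94,680 kr
  → 107,340 kr
  Less jobs credit 59,000 kr → 48,340 kr

Parallel minimum levy:
  Adjusted income: 719,000 kr + 172,000 kr + 63,000 kr + 180,000 kr + 119,000 kr = 1,253,000 kr
  Less exemption 25,000 kr → base 1,228,000 kr
  1,228,000 kr × 28% = 343,840 kr

Excess of parallel minimum levy over general income tax: 343,840 kr − 48,340 kr = 295,500 kr.

295,500 kr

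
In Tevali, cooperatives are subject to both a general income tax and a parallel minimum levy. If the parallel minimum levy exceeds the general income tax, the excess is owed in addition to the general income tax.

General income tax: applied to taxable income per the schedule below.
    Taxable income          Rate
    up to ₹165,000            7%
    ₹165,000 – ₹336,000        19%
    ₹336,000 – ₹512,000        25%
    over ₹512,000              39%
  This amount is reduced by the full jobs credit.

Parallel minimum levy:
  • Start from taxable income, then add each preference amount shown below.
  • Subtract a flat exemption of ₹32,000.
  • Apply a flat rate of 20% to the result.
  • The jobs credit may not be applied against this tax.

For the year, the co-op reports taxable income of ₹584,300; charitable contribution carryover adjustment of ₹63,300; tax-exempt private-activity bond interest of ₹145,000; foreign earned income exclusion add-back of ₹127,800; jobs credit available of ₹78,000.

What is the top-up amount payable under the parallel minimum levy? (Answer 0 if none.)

Parallel minimum levy:
  Adjusted income: ₹584,300 + ₹63,300 + ₹145,000 + ₹127,800 = ₹920,400
  Less exemption ₹32,000 → base ₹888,400
  ₹888,400 × 20% = ₹177,680

General income tax:
  ₹165,000 × 7% = ₹11,550
  ₹171,000 × 19% = ₹32,490
  ₹176,000 × 25% = ₹44,000
  ₹72,300 × 39% = ₹28,197
  → ₹116,237
  Less jobs credit ₹78,000 → ₹38,237

Excess of parallel minimum levy over general income tax: ₹177,680 − ₹38,237 = ₹139,443.

₹139,443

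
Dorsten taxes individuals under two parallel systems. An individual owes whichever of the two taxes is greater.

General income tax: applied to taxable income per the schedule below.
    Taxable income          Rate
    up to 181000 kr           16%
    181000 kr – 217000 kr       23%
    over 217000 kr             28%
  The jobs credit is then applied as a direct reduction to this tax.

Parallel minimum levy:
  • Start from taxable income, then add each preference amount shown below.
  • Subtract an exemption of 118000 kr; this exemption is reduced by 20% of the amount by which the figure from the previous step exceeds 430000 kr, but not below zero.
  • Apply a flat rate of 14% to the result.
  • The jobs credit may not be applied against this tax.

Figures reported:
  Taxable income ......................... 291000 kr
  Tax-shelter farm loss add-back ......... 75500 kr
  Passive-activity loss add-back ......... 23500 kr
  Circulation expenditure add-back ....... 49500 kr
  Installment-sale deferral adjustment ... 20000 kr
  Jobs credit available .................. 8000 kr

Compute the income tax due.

Parallel minimum levy:
  Adjusted income: 291000 kr + 75500 kr + 23500 kr + 49500 kr + 20000 kr = 459500 kr
  Exemption: 118000 kr − 20% × (459500 kr − 430000 kr) = 118000 kr − 5900 kr = 112100 kr
  Base: 459500 kr − 112100 kr = 347400 kr
  347400 kr × 14% = 48636 kr

General income tax:
  181000 kr × 16% = 28960 kr
  36000 kr × 23% = 8280 kr
  74000 kr × 28% = 20720 kr
  → 57960 kr
  Less jobs credit 8000 kr → 49960 kr

49960 kr > 48636 kr, so the general income tax governs.

49960 kr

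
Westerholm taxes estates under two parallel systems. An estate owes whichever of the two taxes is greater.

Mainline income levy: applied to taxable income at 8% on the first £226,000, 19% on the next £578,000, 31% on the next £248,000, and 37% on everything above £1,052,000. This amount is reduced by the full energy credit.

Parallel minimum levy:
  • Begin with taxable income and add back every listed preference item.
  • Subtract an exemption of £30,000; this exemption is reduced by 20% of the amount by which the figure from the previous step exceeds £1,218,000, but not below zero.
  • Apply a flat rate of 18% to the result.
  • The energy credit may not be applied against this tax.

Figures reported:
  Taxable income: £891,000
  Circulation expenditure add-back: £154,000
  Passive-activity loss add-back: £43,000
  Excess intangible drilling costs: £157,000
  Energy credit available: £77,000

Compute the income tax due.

Parallel minimum levy:
  Adjusted income: £891,000 + £154,000 + £43,000 + £157,000 = £1,245,000
  Exemption: £30,000 − 20% × (£1,245,000 − £1,218,000) = £30,000 − £5,400 = £24,600
  Base: £1,245,000 − £24,600 = £1,220,400
  £1,220,400 × 18% = £219,672

Mainline income levy:
  £226,000 × 8% = £18,080
  £578,000 × 19% = £109,820
  £87,000 × 31% = £26,970
  → £154,870
  Less energy credit £77,000 → £77,870

£219,672 > £77,870, so the parallel minimum levy is the binding amount.

£219,672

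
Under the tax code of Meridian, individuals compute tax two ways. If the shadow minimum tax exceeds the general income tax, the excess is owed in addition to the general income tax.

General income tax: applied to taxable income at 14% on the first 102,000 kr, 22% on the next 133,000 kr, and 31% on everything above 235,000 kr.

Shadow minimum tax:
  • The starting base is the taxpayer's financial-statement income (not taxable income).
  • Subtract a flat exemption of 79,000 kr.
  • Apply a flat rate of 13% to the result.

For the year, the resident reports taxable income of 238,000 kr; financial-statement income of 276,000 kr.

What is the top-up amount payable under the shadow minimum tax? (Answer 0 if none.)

General income tax:
  102,000 kr × 14% = 14,280 kr
  133,000 kr × 22% = 29,260 kr
  3,000 kr × 31% = 930 kr
  → 44,470 kr

Shadow minimum tax:
  Base (financial-statement income): 276,000 kr
  Less exemption 79,000 kr → base 197,000 kr
  197,000 kr × 13% = 25,610 kr

25,610 kr ≤ 44,470 kr, so no add-on is due.

0 kr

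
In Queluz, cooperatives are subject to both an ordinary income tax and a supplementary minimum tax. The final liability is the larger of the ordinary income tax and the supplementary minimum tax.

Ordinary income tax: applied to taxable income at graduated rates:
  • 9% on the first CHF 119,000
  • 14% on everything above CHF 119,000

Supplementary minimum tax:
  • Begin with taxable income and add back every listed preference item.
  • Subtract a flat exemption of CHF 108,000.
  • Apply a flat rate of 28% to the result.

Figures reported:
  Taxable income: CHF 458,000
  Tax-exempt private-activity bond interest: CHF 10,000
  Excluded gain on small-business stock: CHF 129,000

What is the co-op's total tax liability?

Supplementary minimum tax:
  Adjusted income: CHF 458,000 + CHF 10,000 + CHF 129,000 = CHF 597,000
  Less exemption CHF 108,000 → base CHF 489,000
  CHF 489,000 × 28% = CHF 136,920

Ordinary income tax:
  CHF 119,000 × 9% = CHF 10,710
  CHF 339,000 × 14% = CHF 47,460
  → CHF 58,170

CHF 136,920 > CHF 58,170, so the supplementary minimum tax is the binding amount.

CHF 136,920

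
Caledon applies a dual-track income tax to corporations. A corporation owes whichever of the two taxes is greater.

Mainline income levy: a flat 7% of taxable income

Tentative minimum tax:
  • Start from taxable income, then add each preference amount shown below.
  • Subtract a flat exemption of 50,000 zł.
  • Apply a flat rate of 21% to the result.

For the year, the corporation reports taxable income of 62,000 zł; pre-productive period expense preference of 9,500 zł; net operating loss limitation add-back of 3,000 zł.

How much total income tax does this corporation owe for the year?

5,145 zł

Tentative minimum tax:
  Adjusted income: 62,000 zł + 9,500 zł + 3,000 zł = 74,500 zł
  Less exemption 50,000 zł → base 24,500 zł
  24,500 zł × 21% = 5,145 zł

Mainline income levy:
  62,000 zł × 7% = 4,340 zł

5,145 zł > 4,340 zł, so the tentative minimum tax is the binding amount.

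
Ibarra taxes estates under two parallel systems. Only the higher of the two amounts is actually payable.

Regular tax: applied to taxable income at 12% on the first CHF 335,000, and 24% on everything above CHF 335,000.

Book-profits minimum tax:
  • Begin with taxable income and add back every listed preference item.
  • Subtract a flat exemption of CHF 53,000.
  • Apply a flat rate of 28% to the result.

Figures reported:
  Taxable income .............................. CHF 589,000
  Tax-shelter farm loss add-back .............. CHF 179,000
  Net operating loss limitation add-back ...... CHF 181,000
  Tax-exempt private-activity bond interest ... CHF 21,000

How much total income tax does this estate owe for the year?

Book-profits minimum tax:
  Adjusted income: CHF 589,000 + CHF 179,000 + CHF 181,000 + CHF 21,000 = CHF 970,000
  Less exemption CHF 53,000 → base CHF 917,000
  CHF 917,000 × 28% = CHF 256,760

Regular tax:
  CHF 335,000 × 12% = CHF 40,200
  CHF 254,000 × 24% = CHF 60,960
  → CHF 101,160

CHF 256,760 > CHF 101,160, so the book-profits minimum tax is the binding amount.

CHF 256,760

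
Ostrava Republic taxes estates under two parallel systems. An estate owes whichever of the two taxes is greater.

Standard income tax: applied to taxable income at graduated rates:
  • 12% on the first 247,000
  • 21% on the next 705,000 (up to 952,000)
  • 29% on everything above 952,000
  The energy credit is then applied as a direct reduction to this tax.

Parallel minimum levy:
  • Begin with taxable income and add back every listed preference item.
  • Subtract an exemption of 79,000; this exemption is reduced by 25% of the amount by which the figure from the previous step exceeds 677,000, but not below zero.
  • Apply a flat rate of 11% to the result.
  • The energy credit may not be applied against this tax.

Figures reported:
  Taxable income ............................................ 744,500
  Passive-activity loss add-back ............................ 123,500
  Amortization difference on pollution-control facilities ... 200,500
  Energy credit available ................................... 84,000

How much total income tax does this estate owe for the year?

117,535

Parallel minimum levy:
  Adjusted income: 744,500 + 123,500 + 200,500 = 1,068,500
  Exemption: 25% × (1,068,500 − 677,000) = 97,875 ≥ 79,000, so the exemption is fully phased out
  Base: 1,068,500 − 0 = 1,068,500
  1,068,500 × 11% = 117,535

Standard income tax:
  247,000 × 12% = 29,640
  497,500 × 21% = 104,475
  → 134,115
  Less energy credit 84,000 → 50,115

117,535 > 50,115, so the parallel minimum levy is the binding amount.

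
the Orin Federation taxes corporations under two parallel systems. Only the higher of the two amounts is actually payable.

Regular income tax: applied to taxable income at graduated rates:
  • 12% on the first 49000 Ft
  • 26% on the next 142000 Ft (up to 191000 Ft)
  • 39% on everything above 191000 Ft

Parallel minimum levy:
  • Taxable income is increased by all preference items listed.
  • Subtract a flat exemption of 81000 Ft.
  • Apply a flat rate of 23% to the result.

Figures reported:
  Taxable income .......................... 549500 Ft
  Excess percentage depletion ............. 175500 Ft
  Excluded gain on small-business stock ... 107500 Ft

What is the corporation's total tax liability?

182615 Ft

Parallel minimum levy:
  Adjusted income: 549500 Ft + 175500 Ft + 107500 Ft = 832500 Ft
  Less exemption 81000 Ft → base 751500 Ft
  751500 Ft × 23% = 172845 Ft

Regular income tax:
  49000 Ft × 12% = 5880 Ft
  142000 Ft × 26% = 36920 Ft
  358500 Ft × 39% = 139815 Ft
  → 182615 Ft

182615 Ft > 172845 Ft, so the regular income tax governs.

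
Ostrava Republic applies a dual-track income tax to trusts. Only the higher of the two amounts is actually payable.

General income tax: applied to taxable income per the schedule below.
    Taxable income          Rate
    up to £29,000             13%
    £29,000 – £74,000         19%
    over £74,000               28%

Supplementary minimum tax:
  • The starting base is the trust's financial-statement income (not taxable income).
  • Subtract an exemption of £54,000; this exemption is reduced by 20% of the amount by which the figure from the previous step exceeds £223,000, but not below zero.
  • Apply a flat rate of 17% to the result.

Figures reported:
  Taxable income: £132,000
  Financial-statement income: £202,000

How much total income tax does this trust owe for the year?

£28,560

General income tax:
  £29,000 × 13% = £3,770
  £45,000 × 19% = £8,550
  £58,000 × 28% = £16,240
  → £28,560

Supplementary minimum tax:
  Base (financial-statement income): £202,000
  Exemption: £202,000 ≤ £223,000, so full £54,000 applies
  Base: £202,000 − £54,000 = £148,000
  £148,000 × 17% = £25,160

£28,560 > £25,160, so the general income tax governs.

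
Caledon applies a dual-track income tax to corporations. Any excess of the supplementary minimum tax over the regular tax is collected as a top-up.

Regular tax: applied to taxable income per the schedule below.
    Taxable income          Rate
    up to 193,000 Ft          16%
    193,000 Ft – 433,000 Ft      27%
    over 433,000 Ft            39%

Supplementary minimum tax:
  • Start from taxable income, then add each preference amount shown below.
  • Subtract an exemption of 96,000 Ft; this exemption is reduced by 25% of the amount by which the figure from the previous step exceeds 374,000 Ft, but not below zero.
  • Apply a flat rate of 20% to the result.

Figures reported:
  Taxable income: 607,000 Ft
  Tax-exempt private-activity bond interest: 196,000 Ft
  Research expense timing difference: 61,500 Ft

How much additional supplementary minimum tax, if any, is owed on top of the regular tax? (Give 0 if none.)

Regular tax:
  193,000 Ft × 16% = 30,880 Ft
  240,000 Ft × 27% = 64,800 Ft
  174,000 Ft × 39% = 67,860 Ft
  → 163,540 Ft

Supplementary minimum tax:
  Adjusted income: 607,000 Ft + 196,000 Ft + 61,500 Ft = 864,500 Ft
  Exemption: 25% × (864,500 Ft − 374,000 Ft) = 122,625 Ft ≥ 96,000 Ft, so the exemption is fully phased out
  Base: 864,500 Ft − 0 Ft = 864,500 Ft
  864,500 Ft × 20% = 172,900 Ft

Excess of supplementary minimum tax over regular tax: 172,900 Ft − 163,540 Ft = 9,360 Ft.

9,360 Ft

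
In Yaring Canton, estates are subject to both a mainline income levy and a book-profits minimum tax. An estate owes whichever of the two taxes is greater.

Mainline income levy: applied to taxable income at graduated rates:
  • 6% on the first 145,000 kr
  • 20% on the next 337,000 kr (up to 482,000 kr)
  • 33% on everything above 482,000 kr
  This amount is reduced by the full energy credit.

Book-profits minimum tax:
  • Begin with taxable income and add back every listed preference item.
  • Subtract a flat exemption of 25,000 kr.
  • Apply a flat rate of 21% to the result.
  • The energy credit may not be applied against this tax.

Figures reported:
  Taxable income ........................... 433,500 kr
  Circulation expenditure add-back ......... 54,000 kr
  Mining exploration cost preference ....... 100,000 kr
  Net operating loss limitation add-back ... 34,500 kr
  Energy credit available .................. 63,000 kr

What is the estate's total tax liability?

Book-profits minimum tax:
  Adjusted income: 433,500 kr + 54,000 kr + 100,000 kr + 34,500 kr = 622,000 kr
  Less exemption 25,000 kr → base 597,000 kr
  597,000 kr × 21% = 125,370 kr

Mainline income levy:
  145,000 kr × 6% = 8,700 kr
  288,500 kr × 20% = 57,700 kr
  → 66,400 kr
  Less energy credit 63,000 kr → 3,400 kr

125,370 kr > 3,400 kr, so the book-profits minimum tax is the binding amount.

125,370 kr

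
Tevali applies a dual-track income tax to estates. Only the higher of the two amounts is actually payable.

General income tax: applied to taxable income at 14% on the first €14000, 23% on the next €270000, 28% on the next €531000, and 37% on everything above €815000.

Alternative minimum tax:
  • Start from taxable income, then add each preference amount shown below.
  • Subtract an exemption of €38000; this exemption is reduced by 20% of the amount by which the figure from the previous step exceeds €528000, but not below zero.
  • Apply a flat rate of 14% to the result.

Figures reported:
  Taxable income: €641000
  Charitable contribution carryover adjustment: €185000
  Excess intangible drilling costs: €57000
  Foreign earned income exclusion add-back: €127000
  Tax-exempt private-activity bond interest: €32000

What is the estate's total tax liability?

General income tax:
  €14000 × 14% = €1960
  €270000 × 23% = €62100
  €357000 × 28% = €99960
  → €164020

Alternative minimum tax:
  Adjusted income: €641000 + €185000 + €57000 + €127000 + €32000 = €1042000
  Exemption: 20% × (€1042000 − €528000) = €102800 ≥ €38000, so the exemption is fully phased out
  Base: €1042000 − €0 = €1042000
  €1042000 × 14% = €145880

€164020 > €145880, so the general income tax governs.

€164020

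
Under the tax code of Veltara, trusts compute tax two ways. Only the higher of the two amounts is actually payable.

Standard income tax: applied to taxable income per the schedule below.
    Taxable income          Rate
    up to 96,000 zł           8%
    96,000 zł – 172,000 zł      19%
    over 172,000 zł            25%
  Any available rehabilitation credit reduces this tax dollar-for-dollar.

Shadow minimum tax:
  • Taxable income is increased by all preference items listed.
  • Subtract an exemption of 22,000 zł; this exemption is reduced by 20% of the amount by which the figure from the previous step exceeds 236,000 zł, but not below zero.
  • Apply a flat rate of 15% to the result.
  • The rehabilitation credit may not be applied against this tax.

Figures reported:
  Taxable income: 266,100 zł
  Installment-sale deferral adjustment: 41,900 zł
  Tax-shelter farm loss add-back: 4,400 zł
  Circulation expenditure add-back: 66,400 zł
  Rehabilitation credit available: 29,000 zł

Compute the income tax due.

56,820 zł

Shadow minimum tax:
  Adjusted income: 266,100 zł + 41,900 zł + 4,400 zł + 66,400 zł = 378,800 zł
  Exemption: 20% × (378,800 zł − 236,000 zł) = 28,560 zł ≥ 22,000 zł, so the exemption is fully phased out
  Base: 378,800 zł − 0 zł = 378,800 zł
  378,800 zł × 15% = 56,820 zł

Standard income tax:
  96,000 zł × 8% = 7,680 zł
  76,000 zł × 19% = 14,440 zł
  94,100 zł × 25% = 23,525 zł
  → 45,645 zł
  Less rehabilitation credit 29,000 zł → 16,645 zł

56,820 zł > 16,645 zł, so the shadow minimum tax is the binding amount.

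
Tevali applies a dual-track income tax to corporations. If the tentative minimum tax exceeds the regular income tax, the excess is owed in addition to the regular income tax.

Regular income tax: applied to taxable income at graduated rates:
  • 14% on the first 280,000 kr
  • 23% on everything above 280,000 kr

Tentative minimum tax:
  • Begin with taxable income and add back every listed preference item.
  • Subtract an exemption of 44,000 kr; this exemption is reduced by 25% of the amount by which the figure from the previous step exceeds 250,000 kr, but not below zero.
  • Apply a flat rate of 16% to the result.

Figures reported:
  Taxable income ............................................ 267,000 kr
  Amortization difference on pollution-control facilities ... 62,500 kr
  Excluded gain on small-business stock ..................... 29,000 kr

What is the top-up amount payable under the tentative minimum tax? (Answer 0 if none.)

Tentative minimum tax:
  Adjusted income: 267,000 kr + 62,500 kr + 29,000 kr = 358,500 kr
  Exemption: 44,000 kr − 25% × (358,500 kr − 250,000 kr) = 44,000 kr − 27,125 kr = 16,875 kr
  Base: 358,500 kr − 16,875 kr = 341,625 kr
  341,625 kr × 16% = 54,660 kr

Regular income tax:
  267,000 kr × 14% = 37,380 kr

Excess of tentative minimum tax over regular income tax: 54,660 kr − 37,380 kr = 17,280 kr.

17,280 kr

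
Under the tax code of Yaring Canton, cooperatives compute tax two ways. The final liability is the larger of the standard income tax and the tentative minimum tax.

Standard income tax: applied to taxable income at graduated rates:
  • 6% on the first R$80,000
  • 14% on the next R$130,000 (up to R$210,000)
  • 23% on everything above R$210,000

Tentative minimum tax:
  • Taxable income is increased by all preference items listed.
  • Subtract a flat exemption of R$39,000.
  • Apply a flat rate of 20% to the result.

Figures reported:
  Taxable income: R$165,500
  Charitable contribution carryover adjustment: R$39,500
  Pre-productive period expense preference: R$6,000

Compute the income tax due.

R$34,400

Tentative minimum tax:
  Adjusted income: R$165,500 + R$39,500 + R$6,000 = R$211,000
  Less exemption R$39,000 → base R$172,000
  R$172,000 × 20% = R$34,400

Standard income tax:
  R$80,000 × 6% = R$4,800
  R$85,500 × 14% = R$11,970
  → R$16,770

R$34,400 > R$16,770, so the tentative minimum tax is the binding amount.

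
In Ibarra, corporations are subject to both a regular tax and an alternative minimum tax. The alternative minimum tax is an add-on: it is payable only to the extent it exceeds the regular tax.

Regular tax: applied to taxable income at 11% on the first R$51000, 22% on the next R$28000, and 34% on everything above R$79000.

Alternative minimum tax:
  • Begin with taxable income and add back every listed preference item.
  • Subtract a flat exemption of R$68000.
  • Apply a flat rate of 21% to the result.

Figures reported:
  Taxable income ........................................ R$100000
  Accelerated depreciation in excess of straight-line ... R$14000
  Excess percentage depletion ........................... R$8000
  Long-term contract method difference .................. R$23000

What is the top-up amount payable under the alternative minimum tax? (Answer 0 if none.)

R$0

Alternative minimum tax:
  Adjusted income: R$100000 + R$14000 + R$8000 + R$23000 = R$145000
  Less exemption R$68000 → base R$77000
  R$77000 × 21% = R$16170

Regular tax:
  R$51000 × 11% = R$5610
  R$28000 × 22% = R$6160
  R$21000 × 34% = R$7140
  → R$18910

R$16170 ≤ R$18910, so no add-on is due.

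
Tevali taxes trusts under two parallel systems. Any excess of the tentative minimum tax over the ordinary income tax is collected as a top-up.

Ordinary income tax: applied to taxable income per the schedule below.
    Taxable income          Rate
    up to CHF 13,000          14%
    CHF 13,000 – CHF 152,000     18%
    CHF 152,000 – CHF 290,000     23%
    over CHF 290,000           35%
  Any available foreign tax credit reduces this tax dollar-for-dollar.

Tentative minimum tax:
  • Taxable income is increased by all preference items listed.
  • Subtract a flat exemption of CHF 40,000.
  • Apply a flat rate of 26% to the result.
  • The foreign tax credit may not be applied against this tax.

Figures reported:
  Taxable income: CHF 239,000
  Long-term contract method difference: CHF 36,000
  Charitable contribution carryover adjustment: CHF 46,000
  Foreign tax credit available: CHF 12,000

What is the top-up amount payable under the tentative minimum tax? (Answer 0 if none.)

Ordinary income tax:
  CHF 13,000 × 14% = CHF 1,820
  CHF 139,000 × 18% = CHF 25,020
  CHF 87,000 × 23% = CHF 20,010
  → CHF 46,850
  Less foreign tax credit CHF 12,000 → CHF 34,850

Tentative minimum tax:
  Adjusted income: CHF 239,000 + CHF 36,000 + CHF 46,000 = CHF 321,000
  Less exemption CHF 40,000 → base CHF 281,000
  CHF 281,000 × 26% = CHF 73,060

Excess of tentative minimum tax over ordinary income tax: CHF 73,060 − CHF 34,850 = CHF 38,210.

CHF 38,210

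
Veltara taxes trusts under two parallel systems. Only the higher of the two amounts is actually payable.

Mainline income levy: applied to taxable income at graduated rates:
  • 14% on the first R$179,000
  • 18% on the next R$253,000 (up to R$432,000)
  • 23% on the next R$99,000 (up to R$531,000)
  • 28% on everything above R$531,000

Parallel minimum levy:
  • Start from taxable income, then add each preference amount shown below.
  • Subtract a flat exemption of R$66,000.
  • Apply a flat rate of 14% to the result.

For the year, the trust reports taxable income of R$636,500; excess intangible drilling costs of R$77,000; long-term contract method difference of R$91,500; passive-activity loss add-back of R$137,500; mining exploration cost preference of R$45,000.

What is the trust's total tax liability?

R$129,010

Mainline income levy:
  R$179,000 × 14% = R$25,060
  R$253,000 × 18% = R$45,540
  R$99,000 × 23% = R$22,770
  R$105,500 × 28% = R$29,540
  → R$122,910

Parallel minimum levy:
  Adjusted income: R$636,500 + R$77,000 + R$91,500 + R$137,500 + R$45,000 = R$987,500
  Less exemption R$66,000 → base R$921,500
  R$921,500 × 14% = R$129,010

R$129,010 > R$122,910, so the parallel minimum levy is the binding amount.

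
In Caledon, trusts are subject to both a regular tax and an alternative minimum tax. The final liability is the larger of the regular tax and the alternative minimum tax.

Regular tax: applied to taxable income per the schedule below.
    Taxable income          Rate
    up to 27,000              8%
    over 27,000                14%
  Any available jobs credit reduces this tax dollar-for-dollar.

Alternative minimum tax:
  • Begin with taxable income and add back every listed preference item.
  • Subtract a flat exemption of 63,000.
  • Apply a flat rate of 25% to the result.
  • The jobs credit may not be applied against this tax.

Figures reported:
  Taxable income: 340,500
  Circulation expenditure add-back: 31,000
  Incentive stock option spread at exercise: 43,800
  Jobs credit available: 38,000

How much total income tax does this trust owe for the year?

Alternative minimum tax:
  Adjusted income: 340,500 + 31,000 + 43,800 = 415,300
  Less exemption 63,000 → base 352,300
  352,300 × 25% = 88,075

Regular tax:
  27,000 × 8% = 2,160
  313,500 × 14% = 43,890
  → 46,050
  Less jobs credit 38,000 → 8,050

88,075 > 8,050, so the alternative minimum tax is the binding amount.

88,075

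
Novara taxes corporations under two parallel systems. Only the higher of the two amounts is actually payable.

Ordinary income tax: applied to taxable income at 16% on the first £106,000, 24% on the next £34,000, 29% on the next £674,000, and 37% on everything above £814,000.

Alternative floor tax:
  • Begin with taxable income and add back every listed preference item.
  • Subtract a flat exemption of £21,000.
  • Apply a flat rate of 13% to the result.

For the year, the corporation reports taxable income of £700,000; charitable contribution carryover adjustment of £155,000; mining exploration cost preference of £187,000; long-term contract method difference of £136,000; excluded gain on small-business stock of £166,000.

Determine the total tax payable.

Alternative floor tax:
  Adjusted income: £700,000 + £155,000 + £187,000 + £136,000 + £166,000 = £1,344,000
  Less exemption £21,000 → base £1,323,000
  £1,323,000 × 13% = £171,990

Ordinary income tax:
  £106,000 × 16% = £16,960
  £34,000 × 24% = £8,160
  £560,000 × 29% = £162,400
  → £187,520

£187,520 > £171,990, so the ordinary income tax governs.

£187,520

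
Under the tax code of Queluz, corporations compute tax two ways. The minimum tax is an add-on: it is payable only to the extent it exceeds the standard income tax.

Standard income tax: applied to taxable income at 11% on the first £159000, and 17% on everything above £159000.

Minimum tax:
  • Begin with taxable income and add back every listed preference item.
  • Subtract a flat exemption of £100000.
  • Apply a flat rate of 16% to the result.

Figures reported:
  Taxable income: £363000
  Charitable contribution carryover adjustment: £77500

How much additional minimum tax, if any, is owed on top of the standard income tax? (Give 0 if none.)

Standard income tax:
  £159000 × 11% = £17490
  £204000 × 17% = £34680
  → £52170

Minimum tax:
  Adjusted income: £363000 + £77500 = £440500
  Less exemption £100000 → base £340500
  £340500 × 16% = £54480

Excess of minimum tax over standard income tax: £54480 − £52170 = £2310.

£2310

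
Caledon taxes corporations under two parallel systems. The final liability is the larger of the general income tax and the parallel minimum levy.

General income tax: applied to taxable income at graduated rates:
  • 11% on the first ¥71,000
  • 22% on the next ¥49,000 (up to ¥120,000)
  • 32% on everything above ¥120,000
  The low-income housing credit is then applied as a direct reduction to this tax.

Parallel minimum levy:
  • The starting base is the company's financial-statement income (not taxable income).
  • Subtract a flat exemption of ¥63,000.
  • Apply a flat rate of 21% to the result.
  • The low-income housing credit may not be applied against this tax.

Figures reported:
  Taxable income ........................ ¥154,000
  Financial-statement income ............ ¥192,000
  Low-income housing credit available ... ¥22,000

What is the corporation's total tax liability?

¥27,090

General income tax:
  ¥71,000 × 11% = ¥7,810
  ¥49,000 × 22% = ¥10,780
  ¥34,000 × 32% = ¥10,880
  → ¥29,470
  Less low-income housing credit ¥22,000 → ¥7,470

Parallel minimum levy:
  Base (financial-statement income): ¥192,000
  Less exemption ¥63,000 → base ¥129,000
  ¥129,000 × 21% = ¥27,090

¥27,090 > ¥7,470, so the parallel minimum levy is the binding amount.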